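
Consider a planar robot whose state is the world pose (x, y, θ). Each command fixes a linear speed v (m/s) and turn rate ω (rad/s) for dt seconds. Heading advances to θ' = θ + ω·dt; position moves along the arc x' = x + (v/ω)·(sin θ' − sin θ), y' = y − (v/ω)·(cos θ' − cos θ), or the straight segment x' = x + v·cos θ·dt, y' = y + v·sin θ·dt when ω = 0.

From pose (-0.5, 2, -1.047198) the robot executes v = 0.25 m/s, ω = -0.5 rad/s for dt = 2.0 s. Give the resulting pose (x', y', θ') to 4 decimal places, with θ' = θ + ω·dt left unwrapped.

θ' = -1.0472 + -0.5·2.0 = -2.0472
R = v/ω = 0.25/-0.5 = -0.5000
x' = -0.5 + -0.5000·(sin -2.0472 − sin -1.0472) = -0.4887
y' = 2 − -0.5000·(cos -2.0472 − cos -1.0472) = 1.5207

(-0.4887, 1.5207, -2.0472)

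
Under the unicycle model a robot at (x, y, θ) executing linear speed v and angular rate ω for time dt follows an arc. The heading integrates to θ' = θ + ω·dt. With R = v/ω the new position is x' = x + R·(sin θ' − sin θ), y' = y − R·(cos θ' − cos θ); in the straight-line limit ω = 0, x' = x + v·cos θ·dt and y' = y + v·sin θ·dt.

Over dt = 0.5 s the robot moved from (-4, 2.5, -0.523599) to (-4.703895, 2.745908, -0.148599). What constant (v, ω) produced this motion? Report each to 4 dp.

Δθ = -0.148599 − -0.523599 = 0.375000
ω = Δθ/dt = 0.375000/0.5 = 0.7500
R = Δx/(sin θ' − sin θ) = -2.0000
v = R·ω = -2.0000·0.7500 = -1.5000

v = -1.5000, ω = 0.7500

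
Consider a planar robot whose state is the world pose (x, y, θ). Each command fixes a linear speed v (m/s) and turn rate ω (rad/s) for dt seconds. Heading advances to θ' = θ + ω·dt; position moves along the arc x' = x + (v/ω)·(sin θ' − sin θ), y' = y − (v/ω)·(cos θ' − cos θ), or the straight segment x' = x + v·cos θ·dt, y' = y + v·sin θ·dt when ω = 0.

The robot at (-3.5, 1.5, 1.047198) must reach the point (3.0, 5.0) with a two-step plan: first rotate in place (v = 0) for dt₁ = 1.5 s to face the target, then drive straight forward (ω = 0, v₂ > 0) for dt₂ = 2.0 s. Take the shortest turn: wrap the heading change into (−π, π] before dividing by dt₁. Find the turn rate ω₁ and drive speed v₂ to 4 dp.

ω₁ = -0.3688, v₂ = 3.6912

heading to target = atan2(5−1.5, 3−-3.5) = 0.4939
Δθ = wrap(0.4939 − 1.0472) = -0.5533; ω₁ = Δθ/dt₁ = -0.3688
distance = √((3−-3.5)² + (5−1.5)²) = 7.3824; v₂ = distance/dt₂ = 3.6912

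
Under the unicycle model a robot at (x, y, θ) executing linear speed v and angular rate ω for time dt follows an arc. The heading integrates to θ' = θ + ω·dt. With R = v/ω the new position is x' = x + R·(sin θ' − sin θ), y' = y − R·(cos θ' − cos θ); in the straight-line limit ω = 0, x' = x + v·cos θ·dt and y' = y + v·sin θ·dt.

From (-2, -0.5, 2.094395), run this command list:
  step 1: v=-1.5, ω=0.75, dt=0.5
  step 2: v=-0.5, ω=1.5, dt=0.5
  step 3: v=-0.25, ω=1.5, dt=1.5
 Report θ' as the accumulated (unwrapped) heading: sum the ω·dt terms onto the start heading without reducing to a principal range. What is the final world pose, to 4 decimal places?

step 1: θ'=2.4694 (R=-2.0000) → pose (-1.5134, -1.0649, 2.4694)
step 2: θ'=3.2194 (R=-0.3333) → pose (-1.2799, -1.1364, 3.2194)
step 3: θ'=5.4694 (R=-0.1667) → pose (-1.1717, -0.8558, 5.4694)

(-1.1717, -0.8558, 5.4694)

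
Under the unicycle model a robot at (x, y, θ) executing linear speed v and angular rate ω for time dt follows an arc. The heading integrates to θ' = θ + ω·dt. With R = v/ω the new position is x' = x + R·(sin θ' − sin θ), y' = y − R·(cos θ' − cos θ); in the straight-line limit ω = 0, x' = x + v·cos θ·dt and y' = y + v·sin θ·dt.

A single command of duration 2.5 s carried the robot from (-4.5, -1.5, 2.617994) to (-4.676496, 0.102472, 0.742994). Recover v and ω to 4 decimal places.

Δθ = 0.742994 − 2.617994 = -1.875000
ω = Δθ/dt = -1.875000/2.5 = -0.7500
R = −Δy/(cos θ' − cos θ) = -1.0000
v = R·ω = -1.0000·-0.7500 = 0.7500

v = 0.7500, ω = -0.7500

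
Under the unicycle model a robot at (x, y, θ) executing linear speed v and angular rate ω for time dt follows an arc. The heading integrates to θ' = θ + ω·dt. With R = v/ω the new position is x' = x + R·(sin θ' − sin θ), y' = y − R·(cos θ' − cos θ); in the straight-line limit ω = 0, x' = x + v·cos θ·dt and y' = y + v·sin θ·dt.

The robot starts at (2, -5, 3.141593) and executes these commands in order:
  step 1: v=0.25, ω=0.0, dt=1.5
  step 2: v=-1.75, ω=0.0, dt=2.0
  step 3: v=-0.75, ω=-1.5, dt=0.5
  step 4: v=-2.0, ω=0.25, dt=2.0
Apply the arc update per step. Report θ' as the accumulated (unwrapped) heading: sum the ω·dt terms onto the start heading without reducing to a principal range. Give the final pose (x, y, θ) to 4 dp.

step 1: θ'=3.1416 (straight) → pose (1.6250, -5.0000, 3.1416)
step 2: θ'=3.1416 (straight) → pose (5.1250, -5.0000, 3.1416)
step 3: θ'=2.3916 (R=0.5000) → pose (5.4658, -5.1342, 2.3916)
step 4: θ'=2.8916 (R=-8.0000) → pose (8.9397, -7.0319, 2.8916)

(8.9397, -7.0319, 2.8916)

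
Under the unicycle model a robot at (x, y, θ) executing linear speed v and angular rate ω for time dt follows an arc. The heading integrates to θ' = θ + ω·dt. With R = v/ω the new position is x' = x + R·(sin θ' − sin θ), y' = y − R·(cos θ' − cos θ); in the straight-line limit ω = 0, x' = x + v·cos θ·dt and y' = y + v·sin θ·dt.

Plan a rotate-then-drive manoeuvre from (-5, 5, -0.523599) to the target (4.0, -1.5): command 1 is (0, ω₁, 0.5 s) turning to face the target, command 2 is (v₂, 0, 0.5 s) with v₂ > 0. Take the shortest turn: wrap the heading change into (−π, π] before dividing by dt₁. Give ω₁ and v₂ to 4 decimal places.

ω₁ = -0.2038, v₂ = 22.2036

heading to target = atan2(-1.5−5, 4−-5) = -0.6255
Δθ = wrap(-0.6255 − -0.5236) = -0.1019; ω₁ = Δθ/dt₁ = -0.2038
distance = √((4−-5)² + (-1.5−5)²) = 11.1018; v₂ = distance/dt₂ = 22.2036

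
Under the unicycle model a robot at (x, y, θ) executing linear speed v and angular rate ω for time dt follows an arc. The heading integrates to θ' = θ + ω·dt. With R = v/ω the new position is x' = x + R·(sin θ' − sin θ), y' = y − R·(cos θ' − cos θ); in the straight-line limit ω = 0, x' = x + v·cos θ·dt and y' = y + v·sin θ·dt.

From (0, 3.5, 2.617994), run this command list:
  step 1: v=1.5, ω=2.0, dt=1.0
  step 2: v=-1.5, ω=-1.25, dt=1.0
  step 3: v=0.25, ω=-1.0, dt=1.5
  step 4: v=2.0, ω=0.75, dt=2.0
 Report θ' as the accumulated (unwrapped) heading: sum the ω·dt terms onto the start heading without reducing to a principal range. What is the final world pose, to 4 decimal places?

(-3.6399, 5.9656, 3.3680)

step 1: θ'=4.6180 (R=0.7500) → pose (-1.1217, 2.9212, 4.6180)
step 2: θ'=3.3680 (R=1.2000) → pose (-0.1964, 3.9774, 3.3680)
step 3: θ'=1.8680 (R=-0.2500) → pose (-0.4915, 4.1479, 1.8680)
step 4: θ'=3.3680 (R=2.6667) → pose (-3.6399, 5.9656, 3.3680)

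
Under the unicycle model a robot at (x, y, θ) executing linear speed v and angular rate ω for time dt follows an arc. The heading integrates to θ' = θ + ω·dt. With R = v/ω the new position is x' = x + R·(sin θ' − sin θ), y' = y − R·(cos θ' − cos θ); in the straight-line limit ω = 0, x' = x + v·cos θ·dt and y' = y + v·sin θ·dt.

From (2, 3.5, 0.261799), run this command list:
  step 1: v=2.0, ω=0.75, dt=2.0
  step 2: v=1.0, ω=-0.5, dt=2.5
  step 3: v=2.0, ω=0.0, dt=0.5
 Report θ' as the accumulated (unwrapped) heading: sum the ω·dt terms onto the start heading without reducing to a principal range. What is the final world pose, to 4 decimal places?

step 1: θ'=1.7618 (R=2.6667) → pose (3.9280, 6.5821, 1.7618)
step 2: θ'=0.5118 (R=-2.0000) → pose (4.9121, 8.7055, 0.5118)
step 3: θ'=0.5118 (straight) → pose (5.7840, 9.1952, 0.5118)

(5.7840, 9.1952, 0.5118)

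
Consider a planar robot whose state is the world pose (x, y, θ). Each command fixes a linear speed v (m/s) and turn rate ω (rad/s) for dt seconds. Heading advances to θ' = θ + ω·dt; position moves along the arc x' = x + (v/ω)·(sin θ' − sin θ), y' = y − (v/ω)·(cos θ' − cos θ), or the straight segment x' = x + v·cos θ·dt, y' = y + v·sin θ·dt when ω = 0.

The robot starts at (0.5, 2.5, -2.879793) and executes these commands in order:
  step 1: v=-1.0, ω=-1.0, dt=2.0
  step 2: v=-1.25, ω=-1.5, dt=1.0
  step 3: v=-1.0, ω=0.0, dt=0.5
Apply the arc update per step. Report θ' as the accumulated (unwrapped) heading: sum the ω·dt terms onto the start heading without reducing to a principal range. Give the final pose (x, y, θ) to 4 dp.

step 1: θ'=-4.8798 (R=1.0000) → pose (1.7448, 1.3675, -4.8798)
step 2: θ'=-6.3798 (R=0.8333) → pose (0.8428, 0.6769, -6.3798)
step 3: θ'=-6.3798 (straight) → pose (0.3451, 0.7251, -6.3798)

(0.3451, 0.7251, -6.3798)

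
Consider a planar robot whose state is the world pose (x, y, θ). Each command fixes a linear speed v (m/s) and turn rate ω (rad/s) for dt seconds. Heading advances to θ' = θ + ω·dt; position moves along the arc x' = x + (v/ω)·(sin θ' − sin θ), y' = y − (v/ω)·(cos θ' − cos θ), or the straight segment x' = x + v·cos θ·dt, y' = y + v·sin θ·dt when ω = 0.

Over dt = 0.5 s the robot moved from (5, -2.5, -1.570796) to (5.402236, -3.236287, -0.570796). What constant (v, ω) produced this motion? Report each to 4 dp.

v = 1.7500, ω = 2.0000

Δθ = -0.570796 − -1.570796 = 1.000000
ω = Δθ/dt = 1.000000/0.5 = 2.0000
R = −Δy/(cos θ' − cos θ) = 0.8750
v = R·ω = 0.8750·2.0000 = 1.7500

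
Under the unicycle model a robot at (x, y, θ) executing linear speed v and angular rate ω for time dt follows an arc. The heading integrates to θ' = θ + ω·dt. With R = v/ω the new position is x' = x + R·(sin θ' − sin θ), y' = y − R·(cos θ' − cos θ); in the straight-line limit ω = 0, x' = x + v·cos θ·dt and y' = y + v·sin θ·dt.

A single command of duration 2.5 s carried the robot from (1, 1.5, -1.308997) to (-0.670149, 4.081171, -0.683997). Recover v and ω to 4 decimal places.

v = -1.2500, ω = 0.2500

Δθ = -0.683997 − -1.308997 = 0.625000
ω = Δθ/dt = 0.625000/2.5 = 0.2500
R = −Δy/(cos θ' − cos θ) = -5.0000
v = R·ω = -5.0000·0.2500 = -1.2500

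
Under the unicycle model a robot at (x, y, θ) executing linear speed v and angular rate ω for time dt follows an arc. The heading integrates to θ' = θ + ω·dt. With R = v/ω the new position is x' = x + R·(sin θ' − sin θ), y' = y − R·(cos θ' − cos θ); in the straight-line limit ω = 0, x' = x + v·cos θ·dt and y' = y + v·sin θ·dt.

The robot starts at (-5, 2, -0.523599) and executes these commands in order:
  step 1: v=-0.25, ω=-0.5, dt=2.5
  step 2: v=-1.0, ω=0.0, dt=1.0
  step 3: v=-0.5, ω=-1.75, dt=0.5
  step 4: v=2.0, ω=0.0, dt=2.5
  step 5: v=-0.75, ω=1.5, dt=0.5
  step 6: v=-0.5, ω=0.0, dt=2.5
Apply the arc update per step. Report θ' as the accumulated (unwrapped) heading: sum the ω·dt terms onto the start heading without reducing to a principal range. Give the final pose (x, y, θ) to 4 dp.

step 1: θ'=-1.7736 (R=0.5000) → pose (-5.2398, 2.5337, -1.7736)
step 2: θ'=-1.7736 (straight) → pose (-5.0383, 3.5132, -1.7736)
step 3: θ'=-2.6486 (R=0.2857) → pose (-4.8937, 3.7074, -2.6486)
step 4: θ'=-2.6486 (straight) → pose (-9.2983, 1.3410, -2.6486)
step 5: θ'=-1.8986 (R=-0.5000) → pose (-9.0616, 1.6205, -1.8986)
step 6: θ'=-1.8986 (straight) → pose (-8.6591, 2.8040, -1.8986)

(-8.6591, 2.8040, -1.8986)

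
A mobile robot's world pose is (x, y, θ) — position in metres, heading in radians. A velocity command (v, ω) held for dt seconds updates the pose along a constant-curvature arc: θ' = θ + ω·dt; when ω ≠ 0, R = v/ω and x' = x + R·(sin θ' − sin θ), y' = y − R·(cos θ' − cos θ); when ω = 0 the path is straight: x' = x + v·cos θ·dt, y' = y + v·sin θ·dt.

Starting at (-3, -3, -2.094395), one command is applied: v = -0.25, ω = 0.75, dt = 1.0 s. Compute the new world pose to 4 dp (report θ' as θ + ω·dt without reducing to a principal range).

θ' = -2.0944 + 0.75·1.0 = -1.3444
R = v/ω = -0.25/0.75 = -0.3333
x' = -3 + -0.3333·(sin -1.3444 − sin -2.0944) = -2.9638
y' = -3 − -0.3333·(cos -1.3444 − cos -2.0944) = -2.7585

(-2.9638, -2.7585, -1.3444)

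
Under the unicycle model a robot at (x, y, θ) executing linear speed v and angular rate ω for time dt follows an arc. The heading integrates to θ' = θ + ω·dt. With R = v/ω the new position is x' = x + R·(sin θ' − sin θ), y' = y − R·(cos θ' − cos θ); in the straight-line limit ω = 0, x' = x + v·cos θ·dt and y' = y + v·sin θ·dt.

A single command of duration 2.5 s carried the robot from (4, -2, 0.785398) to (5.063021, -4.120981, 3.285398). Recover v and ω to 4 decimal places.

v = -1.2500, ω = 1.0000

Δθ = 3.285398 − 0.785398 = 2.500000
ω = Δθ/dt = 2.500000/2.5 = 1.0000
R = −Δy/(cos θ' − cos θ) = -1.2500
v = R·ω = -1.2500·1.0000 = -1.2500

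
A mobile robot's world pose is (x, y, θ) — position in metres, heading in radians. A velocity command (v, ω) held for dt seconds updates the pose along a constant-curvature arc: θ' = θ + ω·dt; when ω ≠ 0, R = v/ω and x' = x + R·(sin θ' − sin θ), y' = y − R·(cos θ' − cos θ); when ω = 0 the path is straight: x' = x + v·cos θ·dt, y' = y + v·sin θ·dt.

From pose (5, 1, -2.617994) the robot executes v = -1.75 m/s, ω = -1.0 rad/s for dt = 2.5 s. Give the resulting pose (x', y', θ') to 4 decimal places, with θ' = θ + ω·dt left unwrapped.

θ' = -2.6180 + -1.0·2.5 = -5.1180
R = v/ω = -1.75/-1.0 = 1.7500
x' = 5 + 1.7500·(sin -5.1180 − sin -2.6180) = 7.4830
y' = 1 − 1.7500·(cos -5.1180 − cos -2.6180) = -1.2061

(7.4830, -1.2061, -5.1180)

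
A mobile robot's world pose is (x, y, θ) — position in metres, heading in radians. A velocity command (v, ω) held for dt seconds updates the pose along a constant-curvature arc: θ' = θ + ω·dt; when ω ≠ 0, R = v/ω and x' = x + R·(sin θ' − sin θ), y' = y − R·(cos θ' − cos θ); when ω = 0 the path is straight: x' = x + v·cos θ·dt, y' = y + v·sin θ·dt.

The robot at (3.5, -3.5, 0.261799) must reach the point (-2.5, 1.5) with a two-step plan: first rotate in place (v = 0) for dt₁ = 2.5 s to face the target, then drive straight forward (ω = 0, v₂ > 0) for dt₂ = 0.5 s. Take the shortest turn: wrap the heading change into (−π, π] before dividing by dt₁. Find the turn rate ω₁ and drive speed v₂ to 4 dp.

heading to target = atan2(1.5−-3.5, -2.5−3.5) = 2.4469
Δθ = wrap(2.4469 − 0.2618) = 2.1851; ω₁ = Δθ/dt₁ = 0.8740
distance = √((-2.5−3.5)² + (1.5−-3.5)²) = 7.8102; v₂ = distance/dt₂ = 15.6205

ω₁ = 0.8740, v₂ = 15.6205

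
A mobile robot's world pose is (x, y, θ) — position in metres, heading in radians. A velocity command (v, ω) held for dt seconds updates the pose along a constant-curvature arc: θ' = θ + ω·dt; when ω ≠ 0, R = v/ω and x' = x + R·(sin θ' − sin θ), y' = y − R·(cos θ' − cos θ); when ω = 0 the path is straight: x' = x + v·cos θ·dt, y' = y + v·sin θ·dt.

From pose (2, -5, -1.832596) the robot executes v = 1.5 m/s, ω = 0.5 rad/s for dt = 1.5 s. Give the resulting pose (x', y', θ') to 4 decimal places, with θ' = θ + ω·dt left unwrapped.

(2.2482, -7.1836, -1.0826)

θ' = -1.8326 + 0.5·1.5 = -1.0826
R = v/ω = 1.5/0.5 = 3.0000
x' = 2 + 3.0000·(sin -1.0826 − sin -1.8326) = 2.2482
y' = -5 − 3.0000·(cos -1.0826 − cos -1.8326) = -7.1836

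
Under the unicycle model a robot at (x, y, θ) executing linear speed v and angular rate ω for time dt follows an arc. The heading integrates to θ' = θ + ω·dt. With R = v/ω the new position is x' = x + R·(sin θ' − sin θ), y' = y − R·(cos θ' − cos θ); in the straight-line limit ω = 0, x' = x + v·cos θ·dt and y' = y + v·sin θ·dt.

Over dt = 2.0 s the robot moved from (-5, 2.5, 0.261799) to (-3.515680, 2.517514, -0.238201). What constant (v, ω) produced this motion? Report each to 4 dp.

v = 0.7500, ω = -0.2500

Δθ = -0.238201 − 0.261799 = -0.500000
ω = Δθ/dt = -0.500000/2.0 = -0.2500
R = Δx/(sin θ' − sin θ) = -3.0000
v = R·ω = -3.0000·-0.2500 = 0.7500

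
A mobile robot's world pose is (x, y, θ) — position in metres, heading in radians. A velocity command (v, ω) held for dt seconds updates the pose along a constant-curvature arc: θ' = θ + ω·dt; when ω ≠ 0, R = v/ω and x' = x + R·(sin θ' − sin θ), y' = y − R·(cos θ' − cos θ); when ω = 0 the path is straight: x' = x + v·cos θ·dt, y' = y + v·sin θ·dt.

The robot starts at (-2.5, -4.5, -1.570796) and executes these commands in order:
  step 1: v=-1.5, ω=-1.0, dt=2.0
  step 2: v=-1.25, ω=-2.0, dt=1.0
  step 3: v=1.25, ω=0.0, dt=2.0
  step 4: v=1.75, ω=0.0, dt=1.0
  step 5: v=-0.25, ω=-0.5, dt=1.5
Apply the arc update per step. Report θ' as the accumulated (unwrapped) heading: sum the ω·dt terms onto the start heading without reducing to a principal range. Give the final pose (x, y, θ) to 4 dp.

step 1: θ'=-3.5708 (R=1.5000) → pose (-0.3758, -3.1361, -3.5708)
step 2: θ'=-5.5708 (R=0.6250) → pose (-0.2273, -4.1774, -5.5708)
step 3: θ'=-5.5708 (straight) → pose (1.6647, -2.5433, -5.5708)
step 4: θ'=-5.5708 (straight) → pose (2.9891, -1.3994, -5.5708)
step 5: θ'=-6.3208 (R=0.5000) → pose (2.6434, -1.5206, -6.3208)

(2.6434, -1.5206, -6.3208)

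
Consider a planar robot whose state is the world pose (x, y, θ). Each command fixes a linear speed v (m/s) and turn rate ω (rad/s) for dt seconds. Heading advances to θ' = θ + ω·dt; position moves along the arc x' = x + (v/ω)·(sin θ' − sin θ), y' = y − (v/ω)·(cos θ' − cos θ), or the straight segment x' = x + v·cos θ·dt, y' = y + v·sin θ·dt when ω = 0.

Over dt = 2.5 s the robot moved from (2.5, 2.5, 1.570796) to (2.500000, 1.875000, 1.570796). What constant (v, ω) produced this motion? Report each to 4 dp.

Δθ = 1.570796 − 1.570796 = 0.000000
ω = Δθ/dt = 0.000000/2.5 = 0.0000
ω = 0 → v = (Δx·cos θ + Δy·sin θ)/dt = -0.2500

v = -0.2500, ω = 0.0000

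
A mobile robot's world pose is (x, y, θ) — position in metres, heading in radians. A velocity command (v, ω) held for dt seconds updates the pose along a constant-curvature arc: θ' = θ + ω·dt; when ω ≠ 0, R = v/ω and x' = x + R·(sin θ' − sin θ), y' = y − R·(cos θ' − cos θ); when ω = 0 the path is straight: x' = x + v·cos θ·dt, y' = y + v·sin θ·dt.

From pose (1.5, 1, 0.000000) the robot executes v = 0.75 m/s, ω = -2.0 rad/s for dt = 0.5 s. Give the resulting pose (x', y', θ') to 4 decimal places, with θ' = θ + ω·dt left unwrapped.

(1.8156, 0.8276, -1.0000)

θ' = 0.0000 + -2.0·0.5 = -1.0000
R = v/ω = 0.75/-2.0 = -0.3750
x' = 1.5 + -0.3750·(sin -1.0000 − sin 0.0000) = 1.8156
y' = 1 − -0.3750·(cos -1.0000 − cos 0.0000) = 0.8276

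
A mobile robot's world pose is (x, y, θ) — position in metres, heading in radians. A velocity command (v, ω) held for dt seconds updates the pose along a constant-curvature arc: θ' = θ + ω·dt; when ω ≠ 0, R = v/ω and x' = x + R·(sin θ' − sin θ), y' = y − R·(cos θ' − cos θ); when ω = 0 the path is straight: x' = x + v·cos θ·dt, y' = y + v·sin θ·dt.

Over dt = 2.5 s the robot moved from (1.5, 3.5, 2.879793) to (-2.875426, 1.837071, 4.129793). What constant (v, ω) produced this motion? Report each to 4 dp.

v = 2.0000, ω = 0.5000

Δθ = 4.129793 − 2.879793 = 1.250000
ω = Δθ/dt = 1.250000/2.5 = 0.5000
R = Δx/(sin θ' − sin θ) = 4.0000
v = R·ω = 4.0000·0.5000 = 2.0000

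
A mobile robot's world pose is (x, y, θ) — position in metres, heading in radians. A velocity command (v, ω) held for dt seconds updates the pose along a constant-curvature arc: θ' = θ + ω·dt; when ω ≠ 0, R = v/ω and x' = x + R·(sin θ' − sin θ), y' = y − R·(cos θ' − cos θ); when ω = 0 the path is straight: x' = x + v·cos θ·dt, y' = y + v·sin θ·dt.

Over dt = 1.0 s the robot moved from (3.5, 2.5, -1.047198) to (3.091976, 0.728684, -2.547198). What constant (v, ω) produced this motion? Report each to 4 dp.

Δθ = -2.547198 − -1.047198 = -1.500000
ω = Δθ/dt = -1.500000/1.0 = -1.5000
R = −Δy/(cos θ' − cos θ) = -1.3333
v = R·ω = -1.3333·-1.5000 = 2.0000

v = 2.0000, ω = -1.5000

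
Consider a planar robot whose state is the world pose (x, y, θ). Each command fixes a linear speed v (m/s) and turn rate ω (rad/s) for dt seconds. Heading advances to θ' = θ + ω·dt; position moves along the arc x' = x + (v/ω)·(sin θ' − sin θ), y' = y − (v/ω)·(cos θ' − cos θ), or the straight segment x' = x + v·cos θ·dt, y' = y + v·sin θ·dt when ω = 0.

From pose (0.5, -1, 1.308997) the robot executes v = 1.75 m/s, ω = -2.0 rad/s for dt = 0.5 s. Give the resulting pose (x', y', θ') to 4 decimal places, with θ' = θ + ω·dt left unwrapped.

θ' = 1.3090 + -2.0·0.5 = 0.3090
R = v/ω = 1.75/-2.0 = -0.8750
x' = 0.5 + -0.8750·(sin 0.3090 − sin 1.3090) = 1.0791
y' = -1 − -0.8750·(cos 0.3090 − cos 1.3090) = -0.3929

(1.0791, -0.3929, 0.3090)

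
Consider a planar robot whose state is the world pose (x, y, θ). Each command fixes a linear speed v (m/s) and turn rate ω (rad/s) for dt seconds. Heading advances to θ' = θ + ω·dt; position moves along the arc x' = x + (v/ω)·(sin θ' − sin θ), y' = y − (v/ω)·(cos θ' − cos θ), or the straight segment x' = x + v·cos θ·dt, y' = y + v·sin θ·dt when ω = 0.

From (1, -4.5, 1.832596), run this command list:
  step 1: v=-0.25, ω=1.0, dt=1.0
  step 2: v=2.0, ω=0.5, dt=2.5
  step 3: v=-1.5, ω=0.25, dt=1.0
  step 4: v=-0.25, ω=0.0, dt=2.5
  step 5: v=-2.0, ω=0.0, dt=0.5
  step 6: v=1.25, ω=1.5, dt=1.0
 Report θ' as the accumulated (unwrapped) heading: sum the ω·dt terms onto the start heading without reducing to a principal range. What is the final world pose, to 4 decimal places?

(-1.5465, -4.3685, 5.8326)

step 1: θ'=2.8326 (R=-0.2500) → pose (1.1655, -4.6735, 2.8326)
step 2: θ'=4.0826 (R=4.0000) → pose (-3.2836, -6.1281, 4.0826)
step 3: θ'=4.3326 (R=-6.0000) → pose (-2.5600, -4.8186, 4.3326)
step 4: θ'=4.3326 (straight) → pose (-2.3283, -4.2381, 4.3326)
step 5: θ'=4.3326 (straight) → pose (-1.9576, -3.3094, 4.3326)
step 6: θ'=5.8326 (R=0.8333) → pose (-1.5465, -4.3685, 5.8326)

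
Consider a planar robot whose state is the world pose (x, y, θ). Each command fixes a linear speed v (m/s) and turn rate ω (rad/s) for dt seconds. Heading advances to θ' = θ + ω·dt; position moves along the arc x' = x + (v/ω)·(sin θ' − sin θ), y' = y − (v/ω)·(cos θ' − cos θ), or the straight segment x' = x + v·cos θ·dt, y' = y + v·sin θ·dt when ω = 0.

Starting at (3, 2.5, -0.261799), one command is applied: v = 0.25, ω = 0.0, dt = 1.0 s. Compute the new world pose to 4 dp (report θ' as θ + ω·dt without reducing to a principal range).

θ' = -0.2618 + 0.0·1.0 = -0.2618
ω = 0 → straight: x' = 3 + 0.25·cos(-0.2618)·1.0 = 3.2415
y' = 2.5 + 0.25·sin(-0.2618)·1.0 = 2.4353

(3.2415, 2.4353, -0.2618)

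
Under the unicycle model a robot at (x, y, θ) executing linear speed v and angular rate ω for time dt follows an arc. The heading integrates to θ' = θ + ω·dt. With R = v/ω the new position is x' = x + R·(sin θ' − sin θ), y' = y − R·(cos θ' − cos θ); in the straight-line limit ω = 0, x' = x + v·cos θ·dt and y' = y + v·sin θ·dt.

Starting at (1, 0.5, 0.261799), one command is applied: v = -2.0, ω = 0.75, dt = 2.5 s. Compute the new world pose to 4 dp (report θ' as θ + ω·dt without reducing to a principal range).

(-0.5606, -3.5058, 2.1368)

θ' = 0.2618 + 0.75·2.5 = 2.1368
R = v/ω = -2.0/0.75 = -2.6667
x' = 1 + -2.6667·(sin 2.1368 − sin 0.2618) = -0.5606
y' = 0.5 − -2.6667·(cos 2.1368 − cos 0.2618) = -3.5058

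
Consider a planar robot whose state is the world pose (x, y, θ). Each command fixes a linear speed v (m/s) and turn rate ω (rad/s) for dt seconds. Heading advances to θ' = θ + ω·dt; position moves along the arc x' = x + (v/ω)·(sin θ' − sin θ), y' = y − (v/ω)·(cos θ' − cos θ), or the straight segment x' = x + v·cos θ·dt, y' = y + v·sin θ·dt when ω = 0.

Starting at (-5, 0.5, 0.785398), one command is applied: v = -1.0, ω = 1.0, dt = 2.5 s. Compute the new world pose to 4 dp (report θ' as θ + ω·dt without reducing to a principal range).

(-4.1496, -1.1968, 3.2854)

θ' = 0.7854 + 1.0·2.5 = 3.2854
R = v/ω = -1.0/1.0 = -1.0000
x' = -5 + -1.0000·(sin 3.2854 − sin 0.7854) = -4.1496
y' = 0.5 − -1.0000·(cos 3.2854 − cos 0.7854) = -1.1968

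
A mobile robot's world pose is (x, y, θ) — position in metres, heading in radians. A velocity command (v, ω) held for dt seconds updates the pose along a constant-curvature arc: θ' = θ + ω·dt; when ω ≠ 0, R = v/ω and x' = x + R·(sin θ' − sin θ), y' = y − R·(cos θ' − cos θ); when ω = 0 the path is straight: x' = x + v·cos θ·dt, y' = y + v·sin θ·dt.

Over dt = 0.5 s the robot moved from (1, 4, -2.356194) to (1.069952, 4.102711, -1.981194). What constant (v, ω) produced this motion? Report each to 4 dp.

v = -0.2500, ω = 0.7500

Δθ = -1.981194 − -2.356194 = 0.375000
ω = Δθ/dt = 0.375000/0.5 = 0.7500
R = −Δy/(cos θ' − cos θ) = -0.3333
v = R·ω = -0.3333·0.7500 = -0.2500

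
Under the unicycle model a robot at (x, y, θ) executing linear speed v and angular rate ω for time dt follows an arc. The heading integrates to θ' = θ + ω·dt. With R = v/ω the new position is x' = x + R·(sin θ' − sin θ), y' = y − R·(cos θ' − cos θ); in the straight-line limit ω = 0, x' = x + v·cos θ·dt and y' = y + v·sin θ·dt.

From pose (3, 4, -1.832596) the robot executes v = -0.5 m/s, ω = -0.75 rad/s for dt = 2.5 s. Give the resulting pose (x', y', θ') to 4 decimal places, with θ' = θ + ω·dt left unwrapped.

(4.0015, 4.3902, -3.7076)

θ' = -1.8326 + -0.75·2.5 = -3.7076
R = v/ω = -0.5/-0.75 = 0.6667
x' = 3 + 0.6667·(sin -3.7076 − sin -1.8326) = 4.0015
y' = 4 − 0.6667·(cos -3.7076 − cos -1.8326) = 4.3902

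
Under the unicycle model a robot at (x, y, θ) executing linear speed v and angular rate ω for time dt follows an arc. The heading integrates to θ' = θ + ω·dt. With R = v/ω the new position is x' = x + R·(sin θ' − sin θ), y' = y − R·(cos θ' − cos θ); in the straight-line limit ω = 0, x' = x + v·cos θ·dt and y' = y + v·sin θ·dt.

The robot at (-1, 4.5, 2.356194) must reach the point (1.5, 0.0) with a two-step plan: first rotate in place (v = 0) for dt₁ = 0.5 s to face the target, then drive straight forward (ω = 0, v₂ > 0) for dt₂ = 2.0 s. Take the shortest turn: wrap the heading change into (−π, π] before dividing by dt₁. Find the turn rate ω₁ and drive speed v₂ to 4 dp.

heading to target = atan2(0−4.5, 1.5−-1) = -1.0637
Δθ = wrap(-1.0637 − 2.3562) = 2.8633; ω₁ = Δθ/dt₁ = 5.7266
distance = √((1.5−-1)² + (0−4.5)²) = 5.1478; v₂ = distance/dt₂ = 2.5739

ω₁ = 5.7266, v₂ = 2.5739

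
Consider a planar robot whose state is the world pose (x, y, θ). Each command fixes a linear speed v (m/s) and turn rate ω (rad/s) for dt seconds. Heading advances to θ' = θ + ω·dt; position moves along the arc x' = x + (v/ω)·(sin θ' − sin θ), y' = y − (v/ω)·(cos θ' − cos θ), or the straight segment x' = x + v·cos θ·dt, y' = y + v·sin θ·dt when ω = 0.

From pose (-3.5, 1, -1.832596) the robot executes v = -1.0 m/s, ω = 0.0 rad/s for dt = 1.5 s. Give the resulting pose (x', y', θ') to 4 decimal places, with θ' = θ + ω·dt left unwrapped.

(-3.1118, 2.4489, -1.8326)

θ' = -1.8326 + 0.0·1.5 = -1.8326
ω = 0 → straight: x' = -3.5 + -1.0·cos(-1.8326)·1.5 = -3.1118
y' = 1 + -1.0·sin(-1.8326)·1.5 = 2.4489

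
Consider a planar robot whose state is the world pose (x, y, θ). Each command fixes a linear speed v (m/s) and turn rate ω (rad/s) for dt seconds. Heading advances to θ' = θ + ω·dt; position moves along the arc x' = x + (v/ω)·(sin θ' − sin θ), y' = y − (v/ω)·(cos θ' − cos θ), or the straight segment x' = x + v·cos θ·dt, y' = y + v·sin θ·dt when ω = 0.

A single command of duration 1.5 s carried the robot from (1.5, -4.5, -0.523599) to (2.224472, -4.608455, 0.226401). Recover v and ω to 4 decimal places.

Δθ = 0.226401 − -0.523599 = 0.750000
ω = Δθ/dt = 0.750000/1.5 = 0.5000
R = Δx/(sin θ' − sin θ) = 1.0000
v = R·ω = 1.0000·0.5000 = 0.5000

v = 0.5000, ω = 0.5000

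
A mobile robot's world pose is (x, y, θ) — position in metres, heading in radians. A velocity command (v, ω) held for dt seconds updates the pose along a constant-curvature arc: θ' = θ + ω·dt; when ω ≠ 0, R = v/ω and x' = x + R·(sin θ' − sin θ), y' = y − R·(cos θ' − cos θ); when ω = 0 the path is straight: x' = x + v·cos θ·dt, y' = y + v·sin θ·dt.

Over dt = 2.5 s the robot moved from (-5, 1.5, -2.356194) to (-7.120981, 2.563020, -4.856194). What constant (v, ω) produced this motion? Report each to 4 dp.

v = 1.2500, ω = -1.0000

Δθ = -4.856194 − -2.356194 = -2.500000
ω = Δθ/dt = -2.500000/2.5 = -1.0000
R = Δx/(sin θ' − sin θ) = -1.2500
v = R·ω = -1.2500·-1.0000 = 1.2500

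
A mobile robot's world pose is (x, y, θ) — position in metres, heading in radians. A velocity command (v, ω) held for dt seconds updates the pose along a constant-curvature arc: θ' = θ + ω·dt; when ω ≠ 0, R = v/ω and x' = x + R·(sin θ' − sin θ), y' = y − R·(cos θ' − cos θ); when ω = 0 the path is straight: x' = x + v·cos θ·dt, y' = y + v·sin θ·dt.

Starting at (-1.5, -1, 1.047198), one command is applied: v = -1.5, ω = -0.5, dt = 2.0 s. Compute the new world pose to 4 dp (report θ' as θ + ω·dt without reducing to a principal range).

θ' = 1.0472 + -0.5·2.0 = 0.0472
R = v/ω = -1.5/-0.5 = 3.0000
x' = -1.5 + 3.0000·(sin 0.0472 − sin 1.0472) = -3.9565
y' = -1 − 3.0000·(cos 0.0472 − cos 1.0472) = -2.4967

(-3.9565, -2.4967, 0.0472)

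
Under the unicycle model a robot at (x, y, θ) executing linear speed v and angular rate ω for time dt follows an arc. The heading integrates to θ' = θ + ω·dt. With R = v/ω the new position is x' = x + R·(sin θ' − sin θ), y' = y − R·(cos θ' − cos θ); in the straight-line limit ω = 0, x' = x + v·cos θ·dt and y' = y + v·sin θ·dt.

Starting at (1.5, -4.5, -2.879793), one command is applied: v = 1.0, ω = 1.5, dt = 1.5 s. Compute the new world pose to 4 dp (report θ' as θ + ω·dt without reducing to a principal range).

θ' = -2.8798 + 1.5·1.5 = -0.6298
R = v/ω = 1.0/1.5 = 0.6667
x' = 1.5 + 0.6667·(sin -0.6298 − sin -2.8798) = 1.2799
y' = -4.5 − 0.6667·(cos -0.6298 − cos -2.8798) = -5.6827

(1.2799, -5.6827, -0.6298)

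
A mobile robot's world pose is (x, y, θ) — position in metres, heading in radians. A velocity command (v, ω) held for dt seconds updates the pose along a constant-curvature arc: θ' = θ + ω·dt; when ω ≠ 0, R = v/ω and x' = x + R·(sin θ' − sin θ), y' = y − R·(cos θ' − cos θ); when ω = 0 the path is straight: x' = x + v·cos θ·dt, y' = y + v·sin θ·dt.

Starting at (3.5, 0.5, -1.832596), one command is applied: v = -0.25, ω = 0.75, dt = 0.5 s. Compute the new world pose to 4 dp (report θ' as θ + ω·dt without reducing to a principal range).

θ' = -1.8326 + 0.75·0.5 = -1.4576
R = v/ω = -0.25/0.75 = -0.3333
x' = 3.5 + -0.3333·(sin -1.4576 − sin -1.8326) = 3.5092
y' = 0.5 − -0.3333·(cos -1.4576 − cos -1.8326) = 0.6239

(3.5092, 0.6239, -1.4576)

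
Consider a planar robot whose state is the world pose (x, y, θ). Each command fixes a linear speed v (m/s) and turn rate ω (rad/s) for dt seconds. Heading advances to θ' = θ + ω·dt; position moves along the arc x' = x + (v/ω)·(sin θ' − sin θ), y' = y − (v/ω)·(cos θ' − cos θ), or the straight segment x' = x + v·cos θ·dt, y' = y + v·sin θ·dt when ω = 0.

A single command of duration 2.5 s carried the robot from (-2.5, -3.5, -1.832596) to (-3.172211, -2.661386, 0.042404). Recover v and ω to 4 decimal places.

v = -0.5000, ω = 0.7500

Δθ = 0.042404 − -1.832596 = 1.875000
ω = Δθ/dt = 1.875000/2.5 = 0.7500
R = −Δy/(cos θ' − cos θ) = -0.6667
v = R·ω = -0.6667·0.7500 = -0.5000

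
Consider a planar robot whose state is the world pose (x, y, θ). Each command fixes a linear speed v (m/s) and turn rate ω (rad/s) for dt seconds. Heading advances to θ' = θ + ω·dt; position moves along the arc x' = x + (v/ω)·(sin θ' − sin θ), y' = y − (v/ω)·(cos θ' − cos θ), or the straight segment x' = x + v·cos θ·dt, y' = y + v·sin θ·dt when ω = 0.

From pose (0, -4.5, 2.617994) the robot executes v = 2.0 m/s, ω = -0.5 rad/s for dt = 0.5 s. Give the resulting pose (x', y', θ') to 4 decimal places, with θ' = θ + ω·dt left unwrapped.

θ' = 2.6180 + -0.5·0.5 = 2.3680
R = v/ω = 2.0/-0.5 = -4.0000
x' = 0 + -4.0000·(sin 2.3680 − sin 2.6180) = -0.7949
y' = -4.5 − -4.0000·(cos 2.3680 − cos 2.6180) = -3.8975

(-0.7949, -3.8975, 2.3680)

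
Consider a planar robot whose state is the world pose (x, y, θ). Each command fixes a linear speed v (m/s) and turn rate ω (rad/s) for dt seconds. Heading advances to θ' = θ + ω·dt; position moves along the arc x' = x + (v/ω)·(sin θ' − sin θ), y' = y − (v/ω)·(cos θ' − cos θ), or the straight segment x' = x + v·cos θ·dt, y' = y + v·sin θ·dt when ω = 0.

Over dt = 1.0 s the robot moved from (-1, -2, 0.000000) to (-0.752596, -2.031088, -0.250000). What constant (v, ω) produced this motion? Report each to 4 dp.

Δθ = -0.250000 − 0.000000 = -0.250000
ω = Δθ/dt = -0.250000/1.0 = -0.2500
R = Δx/(sin θ' − sin θ) = -1.0000
v = R·ω = -1.0000·-0.2500 = 0.2500

v = 0.2500, ω = -0.2500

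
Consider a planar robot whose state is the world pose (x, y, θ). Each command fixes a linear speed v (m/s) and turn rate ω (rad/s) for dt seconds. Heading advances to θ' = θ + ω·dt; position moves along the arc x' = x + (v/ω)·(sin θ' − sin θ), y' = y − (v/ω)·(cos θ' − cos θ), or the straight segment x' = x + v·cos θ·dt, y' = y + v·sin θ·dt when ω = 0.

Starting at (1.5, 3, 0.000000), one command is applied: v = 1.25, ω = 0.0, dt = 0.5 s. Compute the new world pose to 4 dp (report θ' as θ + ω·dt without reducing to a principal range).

(2.1250, 3.0000, 0.0000)

θ' = 0.0000 + 0.0·0.5 = 0.0000
ω = 0 → straight: x' = 1.5 + 1.25·cos(0.0000)·0.5 = 2.1250
y' = 3 + 1.25·sin(0.0000)·0.5 = 3.0000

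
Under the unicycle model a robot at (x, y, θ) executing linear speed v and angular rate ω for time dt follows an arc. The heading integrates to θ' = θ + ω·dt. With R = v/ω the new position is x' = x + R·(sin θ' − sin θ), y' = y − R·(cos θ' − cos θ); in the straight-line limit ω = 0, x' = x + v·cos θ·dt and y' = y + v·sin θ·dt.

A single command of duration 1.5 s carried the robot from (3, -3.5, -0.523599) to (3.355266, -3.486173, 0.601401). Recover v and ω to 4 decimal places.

v = 0.2500, ω = 0.7500

Δθ = 0.601401 − -0.523599 = 1.125000
ω = Δθ/dt = 1.125000/1.5 = 0.7500
R = Δx/(sin θ' − sin θ) = 0.3333
v = R·ω = 0.3333·0.7500 = 0.2500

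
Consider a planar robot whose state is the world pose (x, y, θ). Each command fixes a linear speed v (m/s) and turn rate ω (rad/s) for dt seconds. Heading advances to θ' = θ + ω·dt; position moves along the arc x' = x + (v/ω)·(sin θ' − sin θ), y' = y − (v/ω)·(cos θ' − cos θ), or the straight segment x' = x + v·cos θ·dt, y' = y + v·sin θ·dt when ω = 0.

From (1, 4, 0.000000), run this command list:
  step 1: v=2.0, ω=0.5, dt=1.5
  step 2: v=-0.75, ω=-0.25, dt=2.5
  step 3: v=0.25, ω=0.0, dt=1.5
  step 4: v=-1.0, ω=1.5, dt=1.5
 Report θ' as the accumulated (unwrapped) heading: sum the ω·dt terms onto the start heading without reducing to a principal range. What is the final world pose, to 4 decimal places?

step 1: θ'=0.7500 (R=4.0000) → pose (3.7266, 5.0732, 0.7500)
step 2: θ'=0.1250 (R=3.0000) → pose (2.0557, 4.2917, 0.1250)
step 3: θ'=0.1250 (straight) → pose (2.4277, 4.3385, 0.1250)
step 4: θ'=2.3750 (R=-0.6667) → pose (2.0484, 3.1968, 2.3750)

(2.0484, 3.1968, 2.3750)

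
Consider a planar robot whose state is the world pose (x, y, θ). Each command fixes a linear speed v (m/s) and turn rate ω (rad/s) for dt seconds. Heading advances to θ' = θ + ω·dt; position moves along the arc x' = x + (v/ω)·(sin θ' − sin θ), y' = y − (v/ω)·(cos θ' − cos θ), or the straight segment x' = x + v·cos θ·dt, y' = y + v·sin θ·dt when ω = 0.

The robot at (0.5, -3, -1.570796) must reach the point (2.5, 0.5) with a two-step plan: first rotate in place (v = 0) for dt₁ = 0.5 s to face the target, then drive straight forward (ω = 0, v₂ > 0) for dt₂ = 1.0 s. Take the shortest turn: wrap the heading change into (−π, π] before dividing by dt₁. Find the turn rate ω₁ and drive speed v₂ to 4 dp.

ω₁ = 5.2449, v₂ = 4.0311

heading to target = atan2(0.5−-3, 2.5−0.5) = 1.0517
Δθ = wrap(1.0517 − -1.5708) = 2.6224; ω₁ = Δθ/dt₁ = 5.2449
distance = √((2.5−0.5)² + (0.5−-3)²) = 4.0311; v₂ = distance/dt₂ = 4.0311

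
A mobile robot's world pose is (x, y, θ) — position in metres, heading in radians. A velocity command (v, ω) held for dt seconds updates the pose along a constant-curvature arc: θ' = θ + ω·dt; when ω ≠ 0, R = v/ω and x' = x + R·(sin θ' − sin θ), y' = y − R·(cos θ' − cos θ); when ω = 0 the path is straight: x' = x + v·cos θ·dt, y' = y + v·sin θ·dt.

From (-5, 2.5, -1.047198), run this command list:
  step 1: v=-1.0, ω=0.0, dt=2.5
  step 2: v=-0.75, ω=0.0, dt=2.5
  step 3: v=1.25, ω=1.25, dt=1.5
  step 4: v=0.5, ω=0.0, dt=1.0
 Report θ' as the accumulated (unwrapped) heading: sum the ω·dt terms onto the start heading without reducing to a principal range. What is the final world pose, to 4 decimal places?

step 1: θ'=-1.0472 (straight) → pose (-6.2500, 4.6651, -1.0472)
step 2: θ'=-1.0472 (straight) → pose (-7.1875, 6.2889, -1.0472)
step 3: θ'=0.8278 (R=1.0000) → pose (-5.5850, 6.1124, 0.8278)
step 4: θ'=0.8278 (straight) → pose (-5.2468, 6.4806, 0.8278)

(-5.2468, 6.4806, 0.8278)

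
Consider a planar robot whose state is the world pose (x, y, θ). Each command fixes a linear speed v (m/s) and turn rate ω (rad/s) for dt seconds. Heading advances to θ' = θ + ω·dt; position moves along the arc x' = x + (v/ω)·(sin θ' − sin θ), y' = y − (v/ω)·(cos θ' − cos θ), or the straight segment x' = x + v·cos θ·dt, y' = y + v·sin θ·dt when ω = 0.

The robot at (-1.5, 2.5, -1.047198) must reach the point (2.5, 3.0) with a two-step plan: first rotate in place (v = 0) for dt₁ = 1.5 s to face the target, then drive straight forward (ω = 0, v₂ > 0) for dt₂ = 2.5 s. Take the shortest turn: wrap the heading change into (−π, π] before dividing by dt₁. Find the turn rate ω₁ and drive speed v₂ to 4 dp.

ω₁ = 0.7810, v₂ = 1.6125

heading to target = atan2(3−2.5, 2.5−-1.5) = 0.1244
Δθ = wrap(0.1244 − -1.0472) = 1.1716; ω₁ = Δθ/dt₁ = 0.7810
distance = √((2.5−-1.5)² + (3−2.5)²) = 4.0311; v₂ = distance/dt₂ = 1.6125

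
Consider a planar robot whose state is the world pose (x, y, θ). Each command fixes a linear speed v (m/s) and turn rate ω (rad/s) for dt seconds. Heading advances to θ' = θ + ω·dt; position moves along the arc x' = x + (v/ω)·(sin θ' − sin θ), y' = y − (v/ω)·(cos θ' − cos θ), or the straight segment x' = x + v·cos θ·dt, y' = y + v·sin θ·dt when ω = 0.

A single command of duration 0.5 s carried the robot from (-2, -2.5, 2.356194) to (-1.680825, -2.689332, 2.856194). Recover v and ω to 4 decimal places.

Δθ = 2.856194 − 2.356194 = 0.500000
ω = Δθ/dt = 0.500000/0.5 = 1.0000
R = Δx/(sin θ' − sin θ) = -0.7500
v = R·ω = -0.7500·1.0000 = -0.7500

v = -0.7500, ω = 1.0000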